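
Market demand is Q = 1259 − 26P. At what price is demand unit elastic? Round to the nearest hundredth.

For linear demand Q = a − bP, E = −bP/(a − bP). |E| = 1 ⇒ bP = a − bP ⇒ P = a/(2b).
P = 1259/(2·26) ≈ 24.21.

24.21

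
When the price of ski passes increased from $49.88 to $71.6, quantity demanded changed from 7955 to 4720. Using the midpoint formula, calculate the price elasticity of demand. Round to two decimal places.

-1.43

%Δq = (4720 − 7955)/[(7955 + 4720)/2] = -3235/6337.5 ≈ -0.5105.
%Δp = (71.6 − 49.88)/[(49.88 + 71.6)/2] = 21.72/60.74 ≈ 0.3576.
Arc elasticity E = %Δq/%Δp ≈ -0.5105/0.3576 ≈ -1.43.
|E| > 1: demand is elastic over this range.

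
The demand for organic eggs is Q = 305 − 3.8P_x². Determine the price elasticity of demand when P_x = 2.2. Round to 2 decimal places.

-0.13

At P_x = 2.2, Q = 286.608.
dQ/dP_x = −2·3.8·P_x = −16.72.
Point elasticity E = (dQ/dP_x)·(P_x/Q) = -16.72 × 2.2/286.608 ≈ -0.13.
|E| < 1, so demand is inelastic at this price.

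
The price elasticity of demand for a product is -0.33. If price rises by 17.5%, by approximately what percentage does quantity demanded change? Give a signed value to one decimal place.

-5.8

%ΔQ ≈ E × %ΔP = (-0.33) × (17.5%) ≈ -5.8%.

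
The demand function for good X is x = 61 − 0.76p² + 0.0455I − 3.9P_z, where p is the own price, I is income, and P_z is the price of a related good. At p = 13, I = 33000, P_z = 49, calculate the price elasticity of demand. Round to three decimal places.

-0.207

Evaluating quantity at (p, I, P_z) gives x = 61 − 0.76(13)² + 0.0455(33000) − 3.9(49) = 61 − 128.44 + 1501.5 − 191.1 = 1242.96.
∂x/∂p = −2·0.76·p = -19.76, so E_p = -19.76·(13/1242.96) ≈ -0.207.
|E_p| < 1: demand is inelastic.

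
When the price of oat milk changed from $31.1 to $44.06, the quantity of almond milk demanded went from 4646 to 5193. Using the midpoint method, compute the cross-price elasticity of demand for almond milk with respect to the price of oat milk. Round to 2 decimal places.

%ΔQ_x = (5193 − 4646)/[(4646+5193)/2] = 547/4919.5 ≈ 0.1112.
%ΔP_y = (44.06 − 31.1)/[(31.1+44.06)/2] ≈ 0.3449.
E_xy = 0.1112/0.3449 ≈ 0.32.
E_xy > 0, so almond milk and oat milk are substitutes.

0.32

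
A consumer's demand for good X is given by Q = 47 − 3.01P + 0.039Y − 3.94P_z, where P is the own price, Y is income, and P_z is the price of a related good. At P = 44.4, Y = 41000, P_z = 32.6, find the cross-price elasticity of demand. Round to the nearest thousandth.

Substituting, Q = 47 − 3.01(44.4) + 0.039(41000) − 3.94(32.6) = 47 − 133.644 + 1599 − 128.444 = 1383.912.
∂Q/∂P_z = −3.94, so E_xy = -3.94·(32.6/1383.912) ≈ -0.093.
E_xy < 0: the goods are complements.

-0.093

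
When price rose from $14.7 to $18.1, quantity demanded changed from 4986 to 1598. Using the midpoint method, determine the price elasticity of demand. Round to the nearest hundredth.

-4.96

%ΔQ = (1598 − 4986)/[(4986 + 1598)/2] = -3388/3292 ≈ -1.0292.
%Δp = (18.1 − 14.7)/[(14.7 + 18.1)/2] = 3.4/16.4 ≈ 0.2073.
Arc elasticity E = %ΔQ/%Δp ≈ -1.0292/0.2073 ≈ -4.96.
|E| > 1: demand is elastic over this range.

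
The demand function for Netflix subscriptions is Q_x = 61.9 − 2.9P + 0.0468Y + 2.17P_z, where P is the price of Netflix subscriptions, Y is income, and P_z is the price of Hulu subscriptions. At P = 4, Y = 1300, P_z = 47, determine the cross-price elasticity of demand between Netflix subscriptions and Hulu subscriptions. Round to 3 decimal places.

Substituting, Q_x = 61.9 − 2.9(4) + 0.0468(1300) + 2.17(47) = 61.9 − 11.6 + 60.84 + 101.99 = 213.13.
∂Q_x/∂P_z = +2.17, so E_xy = 2.17·(47/213.13) ≈ 0.479.
E_xy > 0: the goods are substitutes.

0.479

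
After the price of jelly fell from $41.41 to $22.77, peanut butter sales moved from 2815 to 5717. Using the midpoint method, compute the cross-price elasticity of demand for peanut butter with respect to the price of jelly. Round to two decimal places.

%ΔQ_x = (5717 − 2815)/[(2815+5717)/2] = 2902/4266 ≈ 0.6803.
%ΔP_y = (22.77 − 41.41)/[(41.41+22.77)/2] ≈ -0.5809.
E_xy = 0.6803/-0.5809 ≈ -1.17.
E_xy < 0, so peanut butter and jelly are complements.

-1.17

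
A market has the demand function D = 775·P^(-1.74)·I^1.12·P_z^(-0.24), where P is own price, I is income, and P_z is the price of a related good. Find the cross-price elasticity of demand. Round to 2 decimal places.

For a Cobb–Douglas (constant-elasticity) form D = A·P_z^α·…, the elasticity with respect to P_z equals the exponent α at every point.
Here the exponent on P_z is -0.24, so the cross-price elasticity of demand is -0.24.

-0.24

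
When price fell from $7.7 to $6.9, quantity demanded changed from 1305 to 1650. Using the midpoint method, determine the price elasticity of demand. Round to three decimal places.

%Δq = (1650 − 1305)/[(1305 + 1650)/2] = 345/1477.5 ≈ 0.2335.
%Δp = (6.9 − 7.7)/[(7.7 + 6.9)/2] = -0.8/7.3 ≈ -0.1096.
Arc elasticity E = %Δq/%Δp ≈ 0.2335/-0.1096 ≈ -2.131.
|E| > 1: demand is elastic over this range.

-2.131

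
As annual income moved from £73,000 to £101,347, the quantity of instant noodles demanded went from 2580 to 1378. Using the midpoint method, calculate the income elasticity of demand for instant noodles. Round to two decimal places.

%ΔQ = (1378 − 2580)/[(2580+1378)/2] = -1202/1979 ≈ -0.6074.
%ΔM = (101,347 − 73,000)/[(73,000+101,347)/2] = 28347/87173.5 ≈ 0.3252.
E_I = %ΔQ/%ΔM ≈ -1.87.
E_I < 0: inferior good.

-1.87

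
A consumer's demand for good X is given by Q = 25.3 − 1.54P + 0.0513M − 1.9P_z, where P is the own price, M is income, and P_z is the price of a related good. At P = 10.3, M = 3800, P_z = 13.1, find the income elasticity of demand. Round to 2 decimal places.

At the given point, Q = 25.3 − 1.54(10.3) + 0.0513(3800) − 1.9(13.1) = 25.3 − 15.862 + 194.94 − 24.89 = 179.488.
∂Q/∂M = +0.0513, so E_I = 0.0513·(3800/179.488) ≈ 1.09.
E_I > 1: normal good (luxury).

1.09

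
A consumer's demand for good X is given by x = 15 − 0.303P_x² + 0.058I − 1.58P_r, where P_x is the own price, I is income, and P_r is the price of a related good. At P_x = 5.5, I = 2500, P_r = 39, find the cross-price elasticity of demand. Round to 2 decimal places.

-0.69

Evaluating quantity at (P_x, I, P_r) gives x = 15 − 0.303(5.5)² + 0.058(2500) − 1.58(39) = 15 − 9.1658 + 145 − 61.62 = 89.2143.
∂x/∂P_r = −1.58, so E_xy = -1.58·(39/89.2143) ≈ -0.69.
E_xy < 0: the goods are complements.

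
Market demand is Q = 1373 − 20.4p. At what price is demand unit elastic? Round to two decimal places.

For linear demand Q = a − bp, E = −bp/(a − bp). |E| = 1 ⇒ bp = a − bp ⇒ p = a/(2b).
p = 1373/(2·20.4) ≈ 33.65.

33.65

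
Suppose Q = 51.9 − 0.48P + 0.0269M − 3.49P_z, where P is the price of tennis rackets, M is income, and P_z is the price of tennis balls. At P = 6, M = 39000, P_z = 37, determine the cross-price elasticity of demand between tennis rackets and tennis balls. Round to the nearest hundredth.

-0.13

First evaluate Q: 51.9 − 0.48(6) + 0.0269(39000) − 3.49(37) = 51.9 − 2.88 + 1049.1 − 129.13 = 968.99.
∂Q/∂P_z = −3.49, so E_xy = -3.49·(37/968.99) ≈ -0.13.
E_xy < 0: the goods are complements.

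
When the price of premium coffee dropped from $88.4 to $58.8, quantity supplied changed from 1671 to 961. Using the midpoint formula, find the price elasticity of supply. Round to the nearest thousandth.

1.341

%Δq = (961 − 1671)/[(1671 + 961)/2] = -710/1316 ≈ -0.5395.
%ΔP = (58.8 − 88.4)/[(88.4 + 58.8)/2] = -29.6/73.6 ≈ -0.4022.
Arc elasticity E = %Δq/%ΔP ≈ -0.5395/-0.4022 ≈ 1.341.
|E| > 1: supply is elastic over this range.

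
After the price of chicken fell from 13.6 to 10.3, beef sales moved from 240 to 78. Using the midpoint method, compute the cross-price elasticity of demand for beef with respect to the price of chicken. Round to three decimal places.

3.690

%ΔQ_x = (78 − 240)/[(240+78)/2] = -162/159 ≈ -1.0189.
%ΔP_y = (10.3 − 13.6)/[(13.6+10.3)/2] ≈ -0.2762.
E_xy = -1.0189/-0.2762 ≈ 3.690.
E_xy > 0, so beef and chicken are substitutes.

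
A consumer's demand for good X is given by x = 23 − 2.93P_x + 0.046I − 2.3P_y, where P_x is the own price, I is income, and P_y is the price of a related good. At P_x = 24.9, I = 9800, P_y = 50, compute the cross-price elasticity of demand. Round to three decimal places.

-0.402

First evaluate x: 23 − 2.93(24.9) + 0.046(9800) − 2.3(50) = 23 − 72.957 + 450.8 − 115 = 285.843.
∂x/∂P_y = −2.3, so E_xy = -2.3·(50/285.843) ≈ -0.402.
E_xy < 0: the goods are complements.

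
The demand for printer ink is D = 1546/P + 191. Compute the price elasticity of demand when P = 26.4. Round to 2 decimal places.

At P = 26.4, D = 249.5606.
dD/dP = −1546/P² = −2.2182.
Point elasticity E = (dD/dP)·(P/D) = -2.2182 × 26.4/249.5606 ≈ -0.23.
|E| < 1, so demand is inelastic at this price.

-0.23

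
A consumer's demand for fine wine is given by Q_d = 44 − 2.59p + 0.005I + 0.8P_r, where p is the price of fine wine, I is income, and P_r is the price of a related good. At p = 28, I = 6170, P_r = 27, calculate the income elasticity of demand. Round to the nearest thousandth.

Q_d = 44 − 2.59(28) + 0.005(6170) + 0.8(27) = 44 − 72.52 + 30.85 + 21.6 = 23.93.
∂Q_d/∂I = +0.005, so E_I = 0.005·(6170/23.93) ≈ 1.289.
E_I > 1: normal good (luxury).

1.289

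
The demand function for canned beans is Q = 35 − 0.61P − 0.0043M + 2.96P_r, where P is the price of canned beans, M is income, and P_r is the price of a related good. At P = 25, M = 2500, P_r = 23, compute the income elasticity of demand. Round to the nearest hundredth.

-0.14

First evaluate Q: 35 − 0.61(25) − 0.0043(2500) + 2.96(23) = 35 − 15.25 − 10.75 + 68.08 = 77.08.
∂Q/∂M = −0.0043, so E_I = -0.0043·(2500/77.08) ≈ -0.14.
E_I < 0: inferior good.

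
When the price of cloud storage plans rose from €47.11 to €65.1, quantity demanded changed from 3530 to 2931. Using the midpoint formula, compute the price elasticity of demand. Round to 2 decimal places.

-0.58

%ΔQ = (2931 − 3530)/[(3530 + 2931)/2] = -599/3230.5 ≈ -0.1854.
%ΔP = (65.1 − 47.11)/[(47.11 + 65.1)/2] = 17.99/56.105 ≈ 0.3206.
Arc elasticity E = %ΔQ/%ΔP ≈ -0.1854/0.3206 ≈ -0.58.
|E| < 1: demand is inelastic over this range.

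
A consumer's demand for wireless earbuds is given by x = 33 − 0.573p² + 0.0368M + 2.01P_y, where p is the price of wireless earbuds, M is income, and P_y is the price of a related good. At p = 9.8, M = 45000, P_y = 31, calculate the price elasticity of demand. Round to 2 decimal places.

First evaluate x: 33 − 0.573(9.8)² + 0.0368(45000) + 2.01(31) = 33 − 55.0309 + 1656 + 62.31 = 1696.2791.
∂x/∂p = −2·0.573·p = -11.2308, so E_p = -11.2308·(9.8/1696.2791) ≈ -0.06.
|E_p| < 1: demand is inelastic.

-0.06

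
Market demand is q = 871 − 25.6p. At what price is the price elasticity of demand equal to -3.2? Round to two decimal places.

25.92

Set −bp/(a − bp) = −3.2 ⇒ bp = 3.2(a − bp) ⇒ bp(1+3.2) = 3.2·a.
p = 3.2·871/(25.6·4.2) ≈ 25.92.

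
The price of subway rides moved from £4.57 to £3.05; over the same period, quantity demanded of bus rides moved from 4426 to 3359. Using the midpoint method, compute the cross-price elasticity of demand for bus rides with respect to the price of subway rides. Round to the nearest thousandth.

0.687

%ΔQ_x = (3359 − 4426)/[(4426+3359)/2] = -1067/3892.5 ≈ -0.2741.
%ΔP_y = (3.05 − 4.57)/[(4.57+3.05)/2] ≈ -0.3990.
E_xy = -0.2741/-0.3990 ≈ 0.687.
E_xy > 0, so bus rides and subway rides are substitutes.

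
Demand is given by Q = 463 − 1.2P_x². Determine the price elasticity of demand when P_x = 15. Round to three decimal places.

-2.798

At P_x = 15, Q = 193.
dQ/dP_x = −2·1.2·P_x = −36.
Point elasticity E = (dQ/dP_x)·(P_x/Q) = -36 × 15/193 ≈ -2.798.
|E| > 1, so demand is elastic at this price.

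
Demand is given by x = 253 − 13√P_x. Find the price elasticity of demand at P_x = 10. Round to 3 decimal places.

At P_x = 10, x = 211.8904.
dx/dP_x = −13/(2√P_x) = −13/(2·3.1623).
Point elasticity E = (dx/dP_x)·(P_x/x) = -2.0555 × 10/211.8904 ≈ -0.097.
|E| < 1, so demand is inelastic at this price.

-0.097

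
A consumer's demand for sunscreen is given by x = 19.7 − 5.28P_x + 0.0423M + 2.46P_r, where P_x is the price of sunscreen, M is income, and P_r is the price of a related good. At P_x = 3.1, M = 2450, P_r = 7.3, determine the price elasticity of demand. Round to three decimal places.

At the given point, x = 19.7 − 5.28(3.1) + 0.0423(2450) + 2.46(7.3) = 19.7 − 16.368 + 103.635 + 17.958 = 124.925.
∂x/∂P_x = −5.28, so E_p = (−5.28)·(3.1/124.925) ≈ -0.131.
|E_p| < 1: demand is inelastic.

-0.131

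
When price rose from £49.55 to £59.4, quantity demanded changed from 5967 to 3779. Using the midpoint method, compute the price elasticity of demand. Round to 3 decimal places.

%Δq = (3779 − 5967)/[(5967 + 3779)/2] = -2188/4873 ≈ -0.4490.
%ΔP = (59.4 − 49.55)/[(49.55 + 59.4)/2] = 9.85/54.475 ≈ 0.1808.
Arc elasticity E = %Δq/%ΔP ≈ -0.4490/0.1808 ≈ -2.483.
|E| > 1: demand is elastic over this range.

-2.483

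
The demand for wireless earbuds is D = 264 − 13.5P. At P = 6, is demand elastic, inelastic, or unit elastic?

inelastic

At P = 6, D = 183.
dD/dP = −13.5.
Point elasticity E = (dD/dP)·(P/D) = -13.5 × 6/183 ≈ -0.443.
|E| ≈ 0.443 < 1, so demand is inelastic.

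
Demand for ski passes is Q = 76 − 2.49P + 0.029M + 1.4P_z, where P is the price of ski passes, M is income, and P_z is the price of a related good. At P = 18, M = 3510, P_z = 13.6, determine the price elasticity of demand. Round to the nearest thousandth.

-0.295

Evaluating quantity at (P, M, P_z) gives Q = 76 − 2.49(18) + 0.029(3510) + 1.4(13.6) = 76 − 44.82 + 101.79 + 19.04 = 152.01.
∂Q/∂P = −2.49, so E_p = (−2.49)·(18/152.01) ≈ -0.295.
|E_p| < 1: demand is inelastic.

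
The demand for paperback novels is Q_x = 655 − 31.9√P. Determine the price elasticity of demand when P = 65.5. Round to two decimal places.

-0.33

At P = 65.5, Q_x = 396.8267.
dQ_x/dP = −31.9/(2√P) = −31.9/(2·8.0932).
Point elasticity E = (dQ_x/dP)·(P/Q_x) = -1.9708 × 65.5/396.8267 ≈ -0.33.
|E| < 1, so demand is inelastic at this price.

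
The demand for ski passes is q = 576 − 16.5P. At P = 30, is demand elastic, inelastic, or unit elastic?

At P = 30, q = 81.
dq/dP = −16.5.
Point elasticity E = (dq/dP)·(P/q) = -16.5 × 30/81 ≈ -6.111.
|E| ≈ 6.111 > 1, so demand is elastic.

elastic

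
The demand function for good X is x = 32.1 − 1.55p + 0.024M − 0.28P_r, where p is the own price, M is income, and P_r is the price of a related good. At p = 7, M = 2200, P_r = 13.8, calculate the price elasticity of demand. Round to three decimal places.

At the given point, x = 32.1 − 1.55(7) + 0.024(2200) − 0.28(13.8) = 32.1 − 10.85 + 52.8 − 3.864 = 70.186.
∂x/∂p = −1.55, so E_p = (−1.55)·(7/70.186) ≈ -0.155.
|E_p| < 1: demand is inelastic.

-0.155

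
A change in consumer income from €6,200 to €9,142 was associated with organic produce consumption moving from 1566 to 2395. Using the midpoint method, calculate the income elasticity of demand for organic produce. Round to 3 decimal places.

%ΔQ = (2395 − 1566)/[(1566+2395)/2] = 829/1980.5 ≈ 0.4186.
%ΔI = (9,142 − 6,200)/[(6,200+9,142)/2] = 2942/7671 ≈ 0.3835.
E_I = %ΔQ/%ΔI ≈ 1.091.
E_I > 1: normal good (luxury).

1.091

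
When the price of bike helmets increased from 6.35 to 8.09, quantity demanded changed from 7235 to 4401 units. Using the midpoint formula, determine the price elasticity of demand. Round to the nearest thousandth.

-2.021

%ΔQ = (4401 − 7235)/[(7235 + 4401)/2] = -2834/5818 ≈ -0.4871.
%ΔP = (8.09 − 6.35)/[(6.35 + 8.09)/2] = 1.74/7.22 ≈ 0.2410.
Arc elasticity E = %ΔQ/%ΔP ≈ -0.4871/0.2410 ≈ -2.021.
|E| > 1: demand is elastic over this range.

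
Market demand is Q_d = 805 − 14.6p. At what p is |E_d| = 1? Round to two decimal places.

For linear demand Q_d = a − bp, E = −bp/(a − bp). |E| = 1 ⇒ bp = a − bp ⇒ p = a/(2b).
p = 805/(2·14.6) ≈ 27.57.

27.57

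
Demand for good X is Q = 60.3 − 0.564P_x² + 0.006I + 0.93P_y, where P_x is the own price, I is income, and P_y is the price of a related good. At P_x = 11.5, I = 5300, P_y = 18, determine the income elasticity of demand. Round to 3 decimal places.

Q = 60.3 − 0.564(11.5)² + 0.006(5300) + 0.93(18) = 60.3 − 74.589 + 31.8 + 16.74 = 34.251.
∂Q/∂I = +0.006, so E_I = 0.006·(5300/34.251) ≈ 0.928.
E_I ∈ (0,1): normal good (necessity).

0.928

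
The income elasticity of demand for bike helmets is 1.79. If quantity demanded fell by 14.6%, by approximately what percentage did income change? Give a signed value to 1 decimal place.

-8.2

%ΔQ ≈ E × %ΔI ⇒ %ΔI = %ΔQ / E = (-14.6%)/(1.79) ≈ -8.2%.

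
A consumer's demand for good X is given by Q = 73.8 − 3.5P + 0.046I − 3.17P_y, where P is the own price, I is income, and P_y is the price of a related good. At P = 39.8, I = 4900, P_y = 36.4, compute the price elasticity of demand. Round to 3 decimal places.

-3.129

Substituting, Q = 73.8 − 3.5(39.8) + 0.046(4900) − 3.17(36.4) = 73.8 − 139.3 + 225.4 − 115.388 = 44.512.
∂Q/∂P = −3.5, so E_p = (−3.5)·(39.8/44.512) ≈ -3.129.
|E_p| > 1: demand is elastic.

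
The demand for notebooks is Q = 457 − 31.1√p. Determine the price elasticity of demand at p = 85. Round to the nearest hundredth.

At p = 85, Q = 170.2722.
dQ/dp = −31.1/(2√p) = −31.1/(2·9.2195).
Point elasticity E = (dQ/dp)·(p/Q) = -1.6866 × 85/170.2722 ≈ -0.84.
|E| < 1, so demand is inelastic at this price.

-0.84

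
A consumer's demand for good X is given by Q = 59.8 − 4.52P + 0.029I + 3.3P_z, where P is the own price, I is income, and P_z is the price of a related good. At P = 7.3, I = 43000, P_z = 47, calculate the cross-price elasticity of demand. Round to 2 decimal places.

First evaluate Q: 59.8 − 4.52(7.3) + 0.029(43000) + 3.3(47) = 59.8 − 32.996 + 1247 + 155.1 = 1428.904.
∂Q/∂P_z = +3.3, so E_xy = 3.3·(47/1428.904) ≈ 0.11.
E_xy > 0: the goods are substitutes.

0.11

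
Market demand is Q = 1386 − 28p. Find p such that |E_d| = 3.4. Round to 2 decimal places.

Set −bp/(a − bp) = −3.4 ⇒ bp = 3.4(a − bp) ⇒ bp(1+3.4) = 3.4·a.
p = 3.4·1386/(28·4.4) = 38.25.

38.25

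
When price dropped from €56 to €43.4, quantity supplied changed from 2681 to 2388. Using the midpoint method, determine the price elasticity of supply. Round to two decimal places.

0.46

%ΔQ = (2388 − 2681)/[(2681 + 2388)/2] = -293/2534.5 ≈ -0.1156.
%Δp = (43.4 − 56)/[(56 + 43.4)/2] = -12.6/49.7 ≈ -0.2535.
Arc elasticity E = %ΔQ/%Δp ≈ -0.1156/-0.2535 ≈ 0.46.
|E| < 1: supply is inelastic over this range.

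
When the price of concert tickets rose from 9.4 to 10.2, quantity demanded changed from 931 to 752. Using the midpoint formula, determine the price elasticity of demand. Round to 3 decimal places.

%ΔQ = (752 − 931)/[(931 + 752)/2] = -179/841.5 ≈ -0.2127.
%ΔP = (10.2 − 9.4)/[(9.4 + 10.2)/2] = 0.8/9.8 ≈ 0.0816.
Arc elasticity E = %ΔQ/%ΔP ≈ -0.2127/0.0816 ≈ -2.606.
|E| > 1: demand is elastic over this range.

-2.606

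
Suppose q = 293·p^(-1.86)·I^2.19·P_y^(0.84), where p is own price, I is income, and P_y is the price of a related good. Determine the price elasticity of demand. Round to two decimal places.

-1.86

For a Cobb–Douglas (constant-elasticity) form q = A·p^α·…, the elasticity with respect to p equals the exponent α at every point.
Here the exponent on p is -1.86, so the price elasticity of demand is -1.86.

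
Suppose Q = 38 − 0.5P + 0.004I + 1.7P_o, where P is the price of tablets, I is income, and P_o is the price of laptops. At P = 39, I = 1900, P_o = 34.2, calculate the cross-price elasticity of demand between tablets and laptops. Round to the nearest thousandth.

Q = 38 − 0.5(39) + 0.004(1900) + 1.7(34.2) = 38 − 19.5 + 7.6 + 58.14 = 84.24.
∂Q/∂P_o = +1.7, so E_xy = 1.7·(34.2/84.24) ≈ 0.690.
E_xy > 0: the goods are substitutes.

0.690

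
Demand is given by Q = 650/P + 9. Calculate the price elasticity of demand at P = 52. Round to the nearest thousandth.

-0.581

At P = 52, Q = 21.5.
dQ/dP = −650/P² = −0.2404.
Point elasticity E = (dQ/dP)·(P/Q) = -0.2404 × 52/21.5 ≈ -0.581.
|E| < 1, so demand is inelastic at this price.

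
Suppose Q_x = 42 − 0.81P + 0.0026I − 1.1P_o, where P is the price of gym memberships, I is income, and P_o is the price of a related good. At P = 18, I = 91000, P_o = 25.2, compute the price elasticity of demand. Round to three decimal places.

At the given point, Q_x = 42 − 0.81(18) + 0.0026(91000) − 1.1(25.2) = 42 − 14.58 + 236.6 − 27.72 = 236.3.
∂Q_x/∂P = −0.81, so E_p = (−0.81)·(18/236.3) ≈ -0.062.
|E_p| < 1: demand is inelastic.

-0.062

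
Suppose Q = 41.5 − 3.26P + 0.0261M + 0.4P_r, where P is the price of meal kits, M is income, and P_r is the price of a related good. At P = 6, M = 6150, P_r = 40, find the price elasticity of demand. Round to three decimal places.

At the given point, Q = 41.5 − 3.26(6) + 0.0261(6150) + 0.4(40) = 41.5 − 19.56 + 160.515 + 16 = 198.455.
∂Q/∂P = −3.26, so E_p = (−3.26)·(6/198.455) ≈ -0.099.
|E_p| < 1: demand is inelastic.

-0.099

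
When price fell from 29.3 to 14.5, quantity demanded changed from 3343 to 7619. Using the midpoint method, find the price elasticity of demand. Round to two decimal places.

%ΔQ = (7619 − 3343)/[(3343 + 7619)/2] = 4276/5481 ≈ 0.7801.
%Δp = (14.5 − 29.3)/[(29.3 + 14.5)/2] = -14.8/21.9 ≈ -0.6758.
Arc elasticity E = %ΔQ/%Δp ≈ 0.7801/-0.6758 ≈ -1.15.
|E| > 1: demand is elastic over this range.

-1.15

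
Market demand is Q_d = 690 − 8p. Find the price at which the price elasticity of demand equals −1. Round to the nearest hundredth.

43.13

For linear demand Q_d = a − bp, E = −bp/(a − bp). |E| = 1 ⇒ bp = a − bp ⇒ p = a/(2b).
p = 690/(2·8) ≈ 43.13.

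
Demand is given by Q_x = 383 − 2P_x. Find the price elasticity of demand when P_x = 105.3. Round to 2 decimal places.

At P_x = 105.3, Q_x = 172.4.
dQ_x/dP_x = −2.
Point elasticity E = (dQ_x/dP_x)·(P_x/Q_x) = -2 × 105.3/172.4 ≈ -1.22.
|E| > 1, so demand is elastic at this price.

-1.22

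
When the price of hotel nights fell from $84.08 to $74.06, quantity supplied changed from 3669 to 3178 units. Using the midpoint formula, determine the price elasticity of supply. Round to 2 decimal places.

%ΔQ = (3178 − 3669)/[(3669 + 3178)/2] = -491/3423.5 ≈ -0.1434.
%Δp = (74.06 − 84.08)/[(84.08 + 74.06)/2] = -10.02/79.07 ≈ -0.1267.
Arc elasticity E = %ΔQ/%Δp ≈ -0.1434/-0.1267 ≈ 1.13.
|E| > 1: supply is elastic over this range.

1.13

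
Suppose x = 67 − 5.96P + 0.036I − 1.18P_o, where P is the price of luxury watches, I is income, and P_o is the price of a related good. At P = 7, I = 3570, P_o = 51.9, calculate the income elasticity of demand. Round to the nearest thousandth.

First evaluate x: 67 − 5.96(7) + 0.036(3570) − 1.18(51.9) = 67 − 41.72 + 128.52 − 61.242 = 92.558.
∂x/∂I = +0.036, so E_I = 0.036·(3570/92.558) ≈ 1.389.
E_I > 1: normal good (luxury).

1.389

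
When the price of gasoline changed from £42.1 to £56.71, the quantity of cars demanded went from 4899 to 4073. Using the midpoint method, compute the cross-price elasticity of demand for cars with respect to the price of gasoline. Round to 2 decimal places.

%ΔQ_x = (4073 − 4899)/[(4899+4073)/2] = -826/4486 ≈ -0.1841.
%ΔP_y = (56.71 − 42.1)/[(42.1+56.71)/2] ≈ 0.2957.
E_xy = -0.1841/0.2957 ≈ -0.62.
E_xy < 0, so cars and gasoline are complements.

-0.62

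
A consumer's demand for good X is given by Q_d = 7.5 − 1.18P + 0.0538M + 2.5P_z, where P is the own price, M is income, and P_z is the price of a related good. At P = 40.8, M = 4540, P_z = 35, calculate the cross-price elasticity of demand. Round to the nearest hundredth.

At the given point, Q_d = 7.5 − 1.18(40.8) + 0.0538(4540) + 2.5(35) = 7.5 − 48.144 + 244.252 + 87.5 = 291.108.
∂Q_d/∂P_z = +2.5, so E_xy = 2.5·(35/291.108) ≈ 0.30.
E_xy > 0: the goods are substitutes.

0.30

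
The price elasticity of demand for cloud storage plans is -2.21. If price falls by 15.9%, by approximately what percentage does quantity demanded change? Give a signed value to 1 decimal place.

35.1

%ΔQ ≈ E × %ΔP = (-2.21) × (-15.9%) ≈ 35.1%.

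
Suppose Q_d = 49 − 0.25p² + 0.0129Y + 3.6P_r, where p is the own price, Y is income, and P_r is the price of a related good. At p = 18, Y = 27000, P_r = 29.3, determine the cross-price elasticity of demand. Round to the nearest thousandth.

0.250

Evaluating quantity at (p, Y, P_r) gives Q_d = 49 − 0.25(18)² + 0.0129(27000) + 3.6(29.3) = 49 − 81 + 348.3 + 105.48 = 421.78.
∂Q_d/∂P_r = +3.6, so E_xy = 3.6·(29.3/421.78) ≈ 0.250.
E_xy > 0: the goods are substitutes.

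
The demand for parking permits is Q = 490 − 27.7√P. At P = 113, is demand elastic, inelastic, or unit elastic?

At P = 113, Q = 195.545.
dQ/dP = −27.7/(2√P) = −27.7/(2·10.6301).
Point elasticity E = (dQ/dP)·(P/Q) = -1.3029 × 113/195.545 ≈ -0.753.
|E| ≈ 0.753 < 1, so demand is inelastic.

inelastic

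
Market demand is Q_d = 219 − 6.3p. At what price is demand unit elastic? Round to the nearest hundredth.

For linear demand Q_d = a − bp, E = −bp/(a − bp). |E| = 1 ⇒ bp = a − bp ⇒ p = a/(2b).
p = 219/(2·6.3) ≈ 17.38.

17.38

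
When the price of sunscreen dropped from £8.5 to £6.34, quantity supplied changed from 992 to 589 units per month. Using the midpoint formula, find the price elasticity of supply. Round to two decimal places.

1.75

%Δq = (589 − 992)/[(992 + 589)/2] = -403/790.5 ≈ -0.5098.
%ΔP = (6.34 − 8.5)/[(8.5 + 6.34)/2] = -2.16/7.42 ≈ -0.2911.
Arc elasticity E = %Δq/%ΔP ≈ -0.5098/-0.2911 ≈ 1.75.
|E| > 1: supply is elastic over this range.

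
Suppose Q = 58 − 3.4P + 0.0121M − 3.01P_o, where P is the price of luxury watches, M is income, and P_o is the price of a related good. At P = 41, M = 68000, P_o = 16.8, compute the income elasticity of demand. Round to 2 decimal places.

First evaluate Q: 58 − 3.4(41) + 0.0121(68000) − 3.01(16.8) = 58 − 139.4 + 822.8 − 50.568 = 690.832.
∂Q/∂M = +0.0121, so E_I = 0.0121·(68000/690.832) ≈ 1.19.
E_I > 1: normal good (luxury).

1.19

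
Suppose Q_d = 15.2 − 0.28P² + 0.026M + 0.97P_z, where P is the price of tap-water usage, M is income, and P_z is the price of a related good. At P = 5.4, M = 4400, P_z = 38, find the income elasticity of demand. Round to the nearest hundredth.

0.72

Evaluating quantity at (P, M, P_z) gives Q_d = 15.2 − 0.28(5.4)² + 0.026(4400) + 0.97(38) = 15.2 − 8.1648 + 114.4 + 36.86 = 158.2952.
∂Q_d/∂M = +0.026, so E_I = 0.026·(4400/158.2952) ≈ 0.72.
E_I ∈ (0,1): normal good (necessity).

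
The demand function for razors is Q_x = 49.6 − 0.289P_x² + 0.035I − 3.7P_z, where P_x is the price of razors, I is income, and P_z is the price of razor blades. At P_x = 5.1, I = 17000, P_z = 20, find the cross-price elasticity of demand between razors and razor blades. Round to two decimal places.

-0.13

Evaluating quantity at (P_x, I, P_z) gives Q_x = 49.6 − 0.289(5.1)² + 0.035(17000) − 3.7(20) = 49.6 − 7.5169 + 595 − 74 = 563.0831.
∂Q_x/∂P_z = −3.7, so E_xy = -3.7·(20/563.0831) ≈ -0.13.
E_xy < 0: the goods are complements.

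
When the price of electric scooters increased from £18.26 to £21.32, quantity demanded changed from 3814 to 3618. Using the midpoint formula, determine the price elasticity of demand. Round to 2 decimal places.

-0.34

%ΔQ = (3618 − 3814)/[(3814 + 3618)/2] = -196/3716 ≈ -0.0527.
%Δp = (21.32 − 18.26)/[(18.26 + 21.32)/2] = 3.06/19.79 ≈ 0.1546.
Arc elasticity E = %ΔQ/%Δp ≈ -0.0527/0.1546 ≈ -0.34.
|E| < 1: demand is inelastic over this range.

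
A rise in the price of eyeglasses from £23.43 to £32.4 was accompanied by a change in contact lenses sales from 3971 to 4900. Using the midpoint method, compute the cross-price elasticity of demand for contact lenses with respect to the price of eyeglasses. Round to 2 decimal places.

%ΔQ_x = (4900 − 3971)/[(3971+4900)/2] = 929/4435.5 ≈ 0.2094.
%ΔP_y = (32.4 − 23.43)/[(23.43+32.4)/2] ≈ 0.3213.
E_xy = 0.2094/0.3213 ≈ 0.65.
E_xy > 0, so contact lenses and eyeglasses are substitutes.

0.65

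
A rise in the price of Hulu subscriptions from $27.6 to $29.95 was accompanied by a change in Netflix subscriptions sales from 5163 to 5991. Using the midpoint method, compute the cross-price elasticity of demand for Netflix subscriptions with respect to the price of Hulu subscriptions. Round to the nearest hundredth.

1.82

%ΔQ_x = (5991 − 5163)/[(5163+5991)/2] = 828/5577 ≈ 0.1485.
%ΔP_y = (29.95 − 27.6)/[(27.6+29.95)/2] ≈ 0.0817.
E_xy = 0.1485/0.0817 ≈ 1.82.
E_xy > 0, so Netflix subscriptions and Hulu subscriptions are substitutes.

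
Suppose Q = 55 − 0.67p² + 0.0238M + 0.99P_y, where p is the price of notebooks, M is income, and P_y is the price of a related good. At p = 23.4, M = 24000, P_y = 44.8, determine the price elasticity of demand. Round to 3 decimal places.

-2.416

Q = 55 − 0.67(23.4)² + 0.0238(24000) + 0.99(44.8) = 55 − 366.8652 + 571.2 + 44.352 = 303.6868.
∂Q/∂p = −2·0.67·p = -31.356, so E_p = -31.356·(23.4/303.6868) ≈ -2.416.
|E_p| > 1: demand is elastic.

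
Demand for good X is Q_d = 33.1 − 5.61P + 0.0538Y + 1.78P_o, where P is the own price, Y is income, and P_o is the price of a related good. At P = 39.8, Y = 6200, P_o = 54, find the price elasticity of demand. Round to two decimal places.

-0.93

At the given point, Q_d = 33.1 − 5.61(39.8) + 0.0538(6200) + 1.78(54) = 33.1 − 223.278 + 333.56 + 96.12 = 239.502.
∂Q_d/∂P = −5.61, so E_p = (−5.61)·(39.8/239.502) ≈ -0.93.
|E_p| < 1: demand is inelastic.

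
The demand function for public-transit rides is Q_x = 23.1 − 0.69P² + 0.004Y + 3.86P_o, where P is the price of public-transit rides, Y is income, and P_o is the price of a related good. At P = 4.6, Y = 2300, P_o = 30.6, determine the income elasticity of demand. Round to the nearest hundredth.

0.07

First evaluate Q_x: 23.1 − 0.69(4.6)² + 0.004(2300) + 3.86(30.6) = 23.1 − 14.6004 + 9.2 + 118.116 = 135.8156.
∂Q_x/∂Y = +0.004, so E_I = 0.004·(2300/135.8156) ≈ 0.07.
E_I ∈ (0,1): normal good (necessity).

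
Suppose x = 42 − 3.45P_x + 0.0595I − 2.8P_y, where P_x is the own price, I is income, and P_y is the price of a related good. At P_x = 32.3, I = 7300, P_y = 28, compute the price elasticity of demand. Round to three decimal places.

At the given point, x = 42 − 3.45(32.3) + 0.0595(7300) − 2.8(28) = 42 − 111.435 + 434.35 − 78.4 = 286.515.
∂x/∂P_x = −3.45, so E_p = (−3.45)·(32.3/286.515) ≈ -0.389.
|E_p| < 1: demand is inelastic.

-0.389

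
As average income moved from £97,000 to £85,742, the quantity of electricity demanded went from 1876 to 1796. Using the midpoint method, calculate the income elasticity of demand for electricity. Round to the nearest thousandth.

%ΔQ = (1796 − 1876)/[(1876+1796)/2] = -80/1836 ≈ -0.0436.
%ΔI = (85,742 − 97,000)/[(97,000+85,742)/2] = -11258/91371 ≈ -0.1232.
E_I = %ΔQ/%ΔI ≈ 0.354.
E_I ∈ (0,1): normal good (necessity).

0.354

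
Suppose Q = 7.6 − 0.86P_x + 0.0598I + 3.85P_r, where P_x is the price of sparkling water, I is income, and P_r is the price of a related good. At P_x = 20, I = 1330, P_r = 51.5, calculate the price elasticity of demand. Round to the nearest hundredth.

Q = 7.6 − 0.86(20) + 0.0598(1330) + 3.85(51.5) = 7.6 − 17.2 + 79.534 + 198.275 = 268.209.
∂Q/∂P_x = −0.86, so E_p = (−0.86)·(20/268.209) ≈ -0.06.
|E_p| < 1: demand is inelastic.

-0.06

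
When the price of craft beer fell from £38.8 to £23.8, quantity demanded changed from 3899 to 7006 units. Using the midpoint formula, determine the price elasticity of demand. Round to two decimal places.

-1.19

%ΔQ = (7006 − 3899)/[(3899 + 7006)/2] = 3107/5452.5 ≈ 0.5698.
%ΔP = (23.8 − 38.8)/[(38.8 + 23.8)/2] = -15/31.3 ≈ -0.4792.
Arc elasticity E = %ΔQ/%ΔP ≈ 0.5698/-0.4792 ≈ -1.19.
|E| > 1: demand is elastic over this range.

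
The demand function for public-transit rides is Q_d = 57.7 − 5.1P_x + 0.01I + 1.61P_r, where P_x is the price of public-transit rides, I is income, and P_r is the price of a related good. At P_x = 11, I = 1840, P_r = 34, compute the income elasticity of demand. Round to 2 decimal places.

0.25

Q_d = 57.7 − 5.1(11) + 0.01(1840) + 1.61(34) = 57.7 − 56.1 + 18.4 + 54.74 = 74.74.
∂Q_d/∂I = +0.01, so E_I = 0.01·(1840/74.74) ≈ 0.25.
E_I ∈ (0,1): normal good (necessity).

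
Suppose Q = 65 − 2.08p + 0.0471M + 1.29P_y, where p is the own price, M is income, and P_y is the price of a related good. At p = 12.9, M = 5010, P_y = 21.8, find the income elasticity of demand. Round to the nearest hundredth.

0.78

At the given point, Q = 65 − 2.08(12.9) + 0.0471(5010) + 1.29(21.8) = 65 − 26.832 + 235.971 + 28.122 = 302.261.
∂Q/∂M = +0.0471, so E_I = 0.0471·(5010/302.261) ≈ 0.78.
E_I ∈ (0,1): normal good (necessity).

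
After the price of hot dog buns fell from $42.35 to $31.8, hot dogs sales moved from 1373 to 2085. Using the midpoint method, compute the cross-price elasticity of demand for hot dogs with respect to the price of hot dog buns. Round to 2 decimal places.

%ΔQ_x = (2085 − 1373)/[(1373+2085)/2] = 712/1729 ≈ 0.4118.
%ΔP_y = (31.8 − 42.35)/[(42.35+31.8)/2] ≈ -0.2846.
E_xy = 0.4118/-0.2846 ≈ -1.45.
E_xy < 0, so hot dogs and hot dog buns are complements.

-1.45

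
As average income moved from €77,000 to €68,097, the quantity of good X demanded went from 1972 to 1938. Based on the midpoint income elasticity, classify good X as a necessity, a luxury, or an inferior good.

%ΔQ = (1938 − 1972)/[(1972+1938)/2] = -34/1955 ≈ -0.0174.
%ΔY = (68,097 − 77,000)/[(77,000+68,097)/2] = -8903/72548.5 ≈ -0.1227.
E_I = %ΔQ/%ΔY ≈ 0.142.
E_I ∈ (0,1): normal good (necessity).

necessity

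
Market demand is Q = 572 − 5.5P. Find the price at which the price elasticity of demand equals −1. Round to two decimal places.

52.00

For linear demand Q = a − bP, E = −bP/(a − bP). |E| = 1 ⇒ bP = a − bP ⇒ P = a/(2b).
P = 572/(2·5.5) = 52.00.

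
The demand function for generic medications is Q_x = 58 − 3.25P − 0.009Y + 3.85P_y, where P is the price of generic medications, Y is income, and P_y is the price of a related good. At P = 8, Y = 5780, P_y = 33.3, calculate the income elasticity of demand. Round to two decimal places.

-0.48

Substituting, Q_x = 58 − 3.25(8) − 0.009(5780) + 3.85(33.3) = 58 − 26 − 52.02 + 128.205 = 108.185.
∂Q_x/∂Y = −0.009, so E_I = -0.009·(5780/108.185) ≈ -0.48.
E_I < 0: inferior good.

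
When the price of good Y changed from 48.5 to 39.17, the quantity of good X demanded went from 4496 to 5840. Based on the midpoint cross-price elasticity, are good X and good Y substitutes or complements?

complements

%ΔQ_x = (5840 − 4496)/[(4496+5840)/2] = 1344/5168 ≈ 0.2601.
%ΔP_y = (39.17 − 48.5)/[(48.5+39.17)/2] ≈ -0.2128.
E_xy = 0.2601/-0.2128 ≈ -1.222.
E_xy < 0, so the goods are complements.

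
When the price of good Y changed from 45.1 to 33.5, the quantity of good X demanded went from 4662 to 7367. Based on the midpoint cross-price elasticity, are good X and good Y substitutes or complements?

%ΔQ_x = (7367 − 4662)/[(4662+7367)/2] = 2705/6014.5 ≈ 0.4497.
%ΔP_y = (33.5 − 45.1)/[(45.1+33.5)/2] ≈ -0.2952.
E_xy = 0.4497/-0.2952 ≈ -1.524.
E_xy < 0, so the goods are complements.

complements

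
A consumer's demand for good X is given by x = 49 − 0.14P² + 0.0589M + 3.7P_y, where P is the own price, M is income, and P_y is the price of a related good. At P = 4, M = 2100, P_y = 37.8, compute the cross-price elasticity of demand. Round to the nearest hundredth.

Substituting, x = 49 − 0.14(4)² + 0.0589(2100) + 3.7(37.8) = 49 − 2.24 + 123.69 + 139.86 = 310.31.
∂x/∂P_y = +3.7, so E_xy = 3.7·(37.8/310.31) ≈ 0.45.
E_xy > 0: the goods are substitutes.

0.45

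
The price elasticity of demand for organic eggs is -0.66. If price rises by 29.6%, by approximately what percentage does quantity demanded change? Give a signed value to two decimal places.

%ΔQ ≈ E × %ΔP = (-0.66) × (29.6%) ≈ -19.54%.

-19.54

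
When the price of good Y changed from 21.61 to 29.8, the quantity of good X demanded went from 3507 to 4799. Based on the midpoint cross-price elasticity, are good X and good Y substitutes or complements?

%ΔQ_x = (4799 − 3507)/[(3507+4799)/2] = 1292/4153 ≈ 0.3111.
%ΔP_y = (29.8 − 21.61)/[(21.61+29.8)/2] ≈ 0.3186.
E_xy = 0.3111/0.3186 ≈ 0.976.
E_xy > 0, so the goods are substitutes.

substitutes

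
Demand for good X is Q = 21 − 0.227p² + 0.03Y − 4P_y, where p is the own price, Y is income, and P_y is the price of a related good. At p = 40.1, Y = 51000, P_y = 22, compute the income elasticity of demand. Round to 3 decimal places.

1.393

Q = 21 − 0.227(40.1)² + 0.03(51000) − 4(22) = 21 − 365.0183 + 1530 − 88 = 1097.9817.
∂Q/∂Y = +0.03, so E_I = 0.03·(51000/1097.9817) ≈ 1.393.
E_I > 1: normal good (luxury).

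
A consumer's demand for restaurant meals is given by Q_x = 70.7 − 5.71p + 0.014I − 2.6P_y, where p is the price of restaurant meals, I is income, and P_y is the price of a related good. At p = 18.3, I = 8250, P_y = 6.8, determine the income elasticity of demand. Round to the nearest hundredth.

First evaluate Q_x: 70.7 − 5.71(18.3) + 0.014(8250) − 2.6(6.8) = 70.7 − 104.493 + 115.5 − 17.68 = 64.027.
∂Q_x/∂I = +0.014, so E_I = 0.014·(8250/64.027) ≈ 1.80.
E_I > 1: normal good (luxury).

1.80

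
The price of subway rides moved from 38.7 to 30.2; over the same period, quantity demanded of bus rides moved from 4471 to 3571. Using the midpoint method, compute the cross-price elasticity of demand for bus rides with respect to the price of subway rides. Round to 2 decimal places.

%ΔQ_x = (3571 − 4471)/[(4471+3571)/2] = -900/4021 ≈ -0.2238.
%ΔP_y = (30.2 − 38.7)/[(38.7+30.2)/2] ≈ -0.2467.
E_xy = -0.2238/-0.2467 ≈ 0.91.
E_xy > 0, so bus rides and subway rides are substitutes.

0.91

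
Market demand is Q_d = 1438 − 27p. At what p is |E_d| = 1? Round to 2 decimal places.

For linear demand Q_d = a − bp, E = −bp/(a − bp). |E| = 1 ⇒ bp = a − bp ⇒ p = a/(2b).
p = 1438/(2·27) ≈ 26.63.

26.63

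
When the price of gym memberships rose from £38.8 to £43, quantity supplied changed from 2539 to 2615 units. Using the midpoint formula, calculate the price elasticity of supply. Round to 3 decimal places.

0.287

%ΔQ = (2615 − 2539)/[(2539 + 2615)/2] = 76/2577 ≈ 0.0295.
%ΔP = (43 − 38.8)/[(38.8 + 43)/2] = 4.2/40.9 ≈ 0.1027.
Arc elasticity E = %ΔQ/%ΔP ≈ 0.0295/0.1027 ≈ 0.287.
|E| < 1: supply is inelastic over this range.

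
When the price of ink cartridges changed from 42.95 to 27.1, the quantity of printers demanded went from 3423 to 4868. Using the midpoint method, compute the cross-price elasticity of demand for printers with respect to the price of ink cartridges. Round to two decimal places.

%ΔQ_x = (4868 − 3423)/[(3423+4868)/2] = 1445/4145.5 ≈ 0.3486.
%ΔP_y = (27.1 − 42.95)/[(42.95+27.1)/2] ≈ -0.4525.
E_xy = 0.3486/-0.4525 ≈ -0.77.
E_xy < 0, so printers and ink cartridges are complements.

-0.77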